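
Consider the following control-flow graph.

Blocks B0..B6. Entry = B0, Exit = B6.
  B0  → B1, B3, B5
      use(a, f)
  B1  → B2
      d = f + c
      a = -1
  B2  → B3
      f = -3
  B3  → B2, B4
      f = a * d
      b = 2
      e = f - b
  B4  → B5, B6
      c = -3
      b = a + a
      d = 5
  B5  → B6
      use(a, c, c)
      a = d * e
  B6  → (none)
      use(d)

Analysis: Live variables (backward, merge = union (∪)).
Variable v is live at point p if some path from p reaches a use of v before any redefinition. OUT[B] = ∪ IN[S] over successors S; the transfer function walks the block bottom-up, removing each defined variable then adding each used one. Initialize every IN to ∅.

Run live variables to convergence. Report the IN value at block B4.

Fixpoint table:
  B0:  IN={a, c, d, e, f}  OUT={a, c, d, e, f}
  B1:  IN={c, f}  OUT={a, d}
  B2:  IN={a, d}  OUT={a, d}
  B3:  IN={a, d}  OUT={a, d, e}
  B4:  IN={a, e}  OUT={a, c, d, e}
  B5:  IN={a, c, d, e}  OUT={d}
  B6:  IN={d}  OUT={}

Merge at B4: OUT[B4] = IN[B5] ⊔ IN[B6] = {a, c, d, e}
Applying B4's transfer function to that OUT value gives IN[B4] (row B4 above).

Answer: {a, e}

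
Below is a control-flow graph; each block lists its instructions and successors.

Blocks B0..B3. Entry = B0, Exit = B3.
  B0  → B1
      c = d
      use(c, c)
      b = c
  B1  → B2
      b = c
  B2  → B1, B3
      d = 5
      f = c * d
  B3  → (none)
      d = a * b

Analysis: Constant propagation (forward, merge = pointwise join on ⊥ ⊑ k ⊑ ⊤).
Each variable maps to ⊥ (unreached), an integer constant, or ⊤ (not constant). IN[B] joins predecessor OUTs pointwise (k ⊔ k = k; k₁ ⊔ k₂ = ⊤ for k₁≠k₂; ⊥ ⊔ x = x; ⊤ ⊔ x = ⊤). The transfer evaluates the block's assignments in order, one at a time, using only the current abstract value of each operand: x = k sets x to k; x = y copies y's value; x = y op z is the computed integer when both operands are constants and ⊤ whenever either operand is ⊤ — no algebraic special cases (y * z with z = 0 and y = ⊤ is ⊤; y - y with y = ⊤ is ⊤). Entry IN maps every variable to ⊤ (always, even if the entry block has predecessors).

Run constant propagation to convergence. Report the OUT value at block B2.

Converged values:
  B0:   IN=(all ⊤)   OUT=(all ⊤)
  B1:   IN=(all ⊤)   OUT=(all ⊤)
  B2:   IN=(all ⊤)   OUT={d:5; rest ⊤}
  B3:   IN={d:5; rest ⊤}   OUT=(all ⊤)

Merge at B2: IN[B2] = OUT[B1] = {a: ⊤, b: ⊤, c: ⊤, d: ⊤, e: ⊤, f: ⊤}
Applying B2's transfer function to that IN value gives OUT[B2] (row B2 above).

Answer: {a: ⊤, b: ⊤, c: ⊤, d: 5, e: ⊤, f: ⊤}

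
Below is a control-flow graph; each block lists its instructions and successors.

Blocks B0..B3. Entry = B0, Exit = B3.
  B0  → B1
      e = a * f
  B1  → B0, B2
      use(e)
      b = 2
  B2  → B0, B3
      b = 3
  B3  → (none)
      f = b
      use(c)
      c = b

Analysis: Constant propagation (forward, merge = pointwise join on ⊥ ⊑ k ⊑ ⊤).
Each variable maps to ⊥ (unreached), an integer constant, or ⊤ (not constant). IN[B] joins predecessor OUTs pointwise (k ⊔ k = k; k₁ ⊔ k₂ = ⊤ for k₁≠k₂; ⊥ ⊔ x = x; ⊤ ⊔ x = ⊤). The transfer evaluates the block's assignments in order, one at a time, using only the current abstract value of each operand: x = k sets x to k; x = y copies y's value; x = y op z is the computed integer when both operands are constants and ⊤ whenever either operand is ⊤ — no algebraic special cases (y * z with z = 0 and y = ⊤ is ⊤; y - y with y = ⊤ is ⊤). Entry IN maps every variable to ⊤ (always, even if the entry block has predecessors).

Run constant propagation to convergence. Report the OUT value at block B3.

Answer: {a: ⊤, b: 3, c: 3, d: ⊤, e: ⊤, f: 3}

Working:
Converged values:
  B0: | IN=(all ⊤) | OUT=(all ⊤)
  B1: | IN=(all ⊤) | OUT={b:2; rest ⊤}
  B2: | IN={b:2; rest ⊤} | OUT={b:3; rest ⊤}
  B3: | IN={b:3; rest ⊤} | OUT={b:3, c:3, f:3; rest ⊤}

Merge at B3: IN[B3] = OUT[B2] = {a: ⊤, b: 3, c: ⊤, d: ⊤, e: ⊤, f: ⊤}
Applying B3's transfer function to that IN value gives OUT[B3] (row B3 above).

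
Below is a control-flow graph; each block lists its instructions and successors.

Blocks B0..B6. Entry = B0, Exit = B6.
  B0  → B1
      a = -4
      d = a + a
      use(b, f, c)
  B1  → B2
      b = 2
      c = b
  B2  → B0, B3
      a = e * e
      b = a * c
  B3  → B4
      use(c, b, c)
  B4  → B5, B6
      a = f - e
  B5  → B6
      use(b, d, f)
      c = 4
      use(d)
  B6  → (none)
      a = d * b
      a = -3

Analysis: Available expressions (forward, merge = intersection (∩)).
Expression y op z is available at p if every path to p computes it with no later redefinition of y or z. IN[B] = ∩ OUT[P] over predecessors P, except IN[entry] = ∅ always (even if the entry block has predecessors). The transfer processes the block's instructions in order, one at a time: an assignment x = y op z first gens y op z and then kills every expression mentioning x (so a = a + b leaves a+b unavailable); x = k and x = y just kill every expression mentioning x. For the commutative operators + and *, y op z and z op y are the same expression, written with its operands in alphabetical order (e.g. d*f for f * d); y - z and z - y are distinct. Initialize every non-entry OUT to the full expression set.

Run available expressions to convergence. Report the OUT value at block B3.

Answer: {a*c, e*e}

Working:
Converged values:
  B0:  IN={}  OUT={a+a}
  B1:  IN={a+a}  OUT={a+a}
  B2:  IN={a+a}  OUT={a*c, e*e}
  B3:  IN={a*c, e*e}  OUT={a*c, e*e}
  B4:  IN={a*c, e*e}  OUT={e*e, f-e}
  B5:  IN={e*e, f-e}  OUT={e*e, f-e}
  B6:  IN={e*e, f-e}  OUT={b*d, e*e, f-e}

Merge at B3: IN[B3] = OUT[B2] = {a*c, e*e}
Applying B3's transfer function to that IN value gives OUT[B3] (row B3 above).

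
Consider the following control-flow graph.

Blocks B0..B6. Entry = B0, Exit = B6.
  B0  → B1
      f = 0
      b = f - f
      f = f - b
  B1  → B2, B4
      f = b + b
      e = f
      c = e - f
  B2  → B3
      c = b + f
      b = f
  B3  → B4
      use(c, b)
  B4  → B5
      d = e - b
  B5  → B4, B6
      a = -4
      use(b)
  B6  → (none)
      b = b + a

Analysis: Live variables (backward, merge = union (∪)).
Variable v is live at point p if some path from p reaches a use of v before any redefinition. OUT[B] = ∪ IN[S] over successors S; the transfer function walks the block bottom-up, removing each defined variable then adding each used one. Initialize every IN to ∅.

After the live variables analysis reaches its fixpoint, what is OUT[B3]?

Answer: {b, e}

Trace:
Converged values:
  B0:   IN={}   OUT={b}
  B1:   IN={b}   OUT={b, e, f}
  B2:   IN={b, e, f}   OUT={b, c, e}
  B3:   IN={b, c, e}   OUT={b, e}
  B4:   IN={b, e}   OUT={b, e}
  B5:   IN={b, e}   OUT={a, b, e}
  B6:   IN={a, b}   OUT={}

Merge at B3: OUT[B3] = IN[B4] = {b, e}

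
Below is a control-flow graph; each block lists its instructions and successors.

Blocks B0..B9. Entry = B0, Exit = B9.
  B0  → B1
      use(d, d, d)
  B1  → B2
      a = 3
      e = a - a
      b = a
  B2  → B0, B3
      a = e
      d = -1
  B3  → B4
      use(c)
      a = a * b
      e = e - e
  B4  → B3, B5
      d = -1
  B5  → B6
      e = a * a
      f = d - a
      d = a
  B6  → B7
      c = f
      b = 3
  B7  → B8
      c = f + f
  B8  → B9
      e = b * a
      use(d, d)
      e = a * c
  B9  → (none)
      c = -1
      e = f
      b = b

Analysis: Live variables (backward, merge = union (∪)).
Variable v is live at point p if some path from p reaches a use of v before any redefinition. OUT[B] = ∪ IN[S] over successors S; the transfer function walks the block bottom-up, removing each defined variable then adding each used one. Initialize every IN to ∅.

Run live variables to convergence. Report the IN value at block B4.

Per-block solution:
  B0:  IN={c, d}  OUT={c}
  B1:  IN={c}  OUT={b, c, e}
  B2:  IN={b, c, e}  OUT={a, b, c, d, e}
  B3:  IN={a, b, c, e}  OUT={a, b, c, e}
  B4:  IN={a, b, c, e}  OUT={a, b, c, d, e}
  B5:  IN={a, d}  OUT={a, d, f}
  B6:  IN={a, d, f}  OUT={a, b, d, f}
  B7:  IN={a, b, d, f}  OUT={a, b, c, d, f}
  B8:  IN={a, b, c, d, f}  OUT={b, f}
  B9:  IN={b, f}  OUT={}

Merge at B4: OUT[B4] = IN[B3] ⊔ IN[B5] = {a, b, c, d, e}
Applying B4's transfer function to that OUT value gives IN[B4] (row B4 above).

Answer: {a, b, c, e}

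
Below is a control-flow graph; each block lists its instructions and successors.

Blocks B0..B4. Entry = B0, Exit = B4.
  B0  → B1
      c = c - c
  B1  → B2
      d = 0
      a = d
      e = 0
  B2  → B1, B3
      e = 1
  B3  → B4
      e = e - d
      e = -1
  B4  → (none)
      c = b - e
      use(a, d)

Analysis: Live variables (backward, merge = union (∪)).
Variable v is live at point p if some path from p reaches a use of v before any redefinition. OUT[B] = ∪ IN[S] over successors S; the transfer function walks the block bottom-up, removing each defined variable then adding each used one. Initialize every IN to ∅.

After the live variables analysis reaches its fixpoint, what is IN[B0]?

Per-block solution:
  B0:   IN={b, c}   OUT={b}
  B1:   IN={b}   OUT={a, b, d}
  B2:   IN={a, b, d}   OUT={a, b, d, e}
  B3:   IN={a, b, d, e}   OUT={a, b, d, e}
  B4:   IN={a, b, d, e}   OUT={}

Merge at B0: OUT[B0] = IN[B1] = {b}
Applying B0's transfer function to that OUT value gives IN[B0] (row B0 above).

Answer: {b, c}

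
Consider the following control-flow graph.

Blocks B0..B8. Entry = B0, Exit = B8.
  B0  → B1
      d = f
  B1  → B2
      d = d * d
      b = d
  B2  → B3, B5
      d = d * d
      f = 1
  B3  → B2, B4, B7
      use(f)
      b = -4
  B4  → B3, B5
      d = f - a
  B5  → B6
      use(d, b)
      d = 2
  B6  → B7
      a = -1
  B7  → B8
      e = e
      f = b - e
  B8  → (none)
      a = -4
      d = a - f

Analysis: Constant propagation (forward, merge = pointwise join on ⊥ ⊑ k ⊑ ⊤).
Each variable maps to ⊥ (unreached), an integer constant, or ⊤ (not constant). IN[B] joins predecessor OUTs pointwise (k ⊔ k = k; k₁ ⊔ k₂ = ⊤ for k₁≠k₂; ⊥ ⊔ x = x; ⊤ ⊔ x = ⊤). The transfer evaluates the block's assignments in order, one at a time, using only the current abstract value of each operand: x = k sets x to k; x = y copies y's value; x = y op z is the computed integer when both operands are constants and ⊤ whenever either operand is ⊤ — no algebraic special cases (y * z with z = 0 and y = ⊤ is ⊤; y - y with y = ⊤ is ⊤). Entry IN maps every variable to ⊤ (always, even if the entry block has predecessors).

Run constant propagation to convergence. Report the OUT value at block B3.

Answer: {a: ⊤, b: -4, c: ⊤, d: ⊤, e: ⊤, f: 1}

Derivation:
Fixpoint table:
  B0:  IN=(all ⊤)  OUT=(all ⊤)
  B1:  IN=(all ⊤)  OUT=(all ⊤)
  B2:  IN=(all ⊤)  OUT={f:1; rest ⊤}
  B3:  IN={f:1; rest ⊤}  OUT={b:-4, f:1; rest ⊤}
  B4:  IN={b:-4, f:1; rest ⊤}  OUT={b:-4, f:1; rest ⊤}
  B5:  IN={f:1; rest ⊤}  OUT={d:2, f:1; rest ⊤}
  B6:  IN={d:2, f:1; rest ⊤}  OUT={a:-1, d:2, f:1; rest ⊤}
  B7:  IN={f:1; rest ⊤}  OUT=(all ⊤)
  B8:  IN=(all ⊤)  OUT={a:-4; rest ⊤}

Merge at B3: IN[B3] = OUT[B2] ⊔ OUT[B4] = {a: ⊤, b: ⊤, c: ⊤, d: ⊤, e: ⊤, f: 1}
Applying B3's transfer function to that IN value gives OUT[B3] (row B3 above).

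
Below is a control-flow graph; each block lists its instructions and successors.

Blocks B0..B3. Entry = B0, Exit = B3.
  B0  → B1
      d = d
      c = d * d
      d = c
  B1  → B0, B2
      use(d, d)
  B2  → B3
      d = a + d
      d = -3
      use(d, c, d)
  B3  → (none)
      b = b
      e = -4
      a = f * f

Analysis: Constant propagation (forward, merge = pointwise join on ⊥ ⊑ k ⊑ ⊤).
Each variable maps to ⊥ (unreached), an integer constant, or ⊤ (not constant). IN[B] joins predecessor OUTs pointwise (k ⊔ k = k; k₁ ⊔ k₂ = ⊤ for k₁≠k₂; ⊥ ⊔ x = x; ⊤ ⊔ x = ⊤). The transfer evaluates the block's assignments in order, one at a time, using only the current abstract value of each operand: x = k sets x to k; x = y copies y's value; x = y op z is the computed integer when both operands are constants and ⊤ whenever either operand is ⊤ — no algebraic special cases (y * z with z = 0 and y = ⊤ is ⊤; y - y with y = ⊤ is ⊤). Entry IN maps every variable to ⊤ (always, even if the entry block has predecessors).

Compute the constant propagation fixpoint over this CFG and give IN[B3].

Fixpoint table:
  B0: | IN=(all ⊤) | OUT=(all ⊤)
  B1: | IN=(all ⊤) | OUT=(all ⊤)
  B2: | IN=(all ⊤) | OUT={d:-3; rest ⊤}
  B3: | IN={d:-3; rest ⊤} | OUT={d:-3, e:-4; rest ⊤}

Merge at B3: IN[B3] = OUT[B2] = {a: ⊤, b: ⊤, c: ⊤, d: -3, e: ⊤, f: ⊤}

Answer: {a: ⊤, b: ⊤, c: ⊤, d: -3, e: ⊤, f: ⊤}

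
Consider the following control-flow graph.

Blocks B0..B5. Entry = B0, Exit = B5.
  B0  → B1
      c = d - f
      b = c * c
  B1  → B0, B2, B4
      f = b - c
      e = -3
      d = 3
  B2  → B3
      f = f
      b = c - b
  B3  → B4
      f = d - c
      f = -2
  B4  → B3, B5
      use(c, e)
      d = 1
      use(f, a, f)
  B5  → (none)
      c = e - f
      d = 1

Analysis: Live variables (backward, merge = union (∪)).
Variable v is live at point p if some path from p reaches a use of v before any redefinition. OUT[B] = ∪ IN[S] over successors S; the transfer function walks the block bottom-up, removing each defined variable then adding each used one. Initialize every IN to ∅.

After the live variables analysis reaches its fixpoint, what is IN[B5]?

Converged values:
  B0: | IN={a, d, f} | OUT={a, b, c}
  B1: | IN={a, b, c} | OUT={a, b, c, d, e, f}
  B2: | IN={a, b, c, d, e, f} | OUT={a, c, d, e}
  B3: | IN={a, c, d, e} | OUT={a, c, e, f}
  B4: | IN={a, c, e, f} | OUT={a, c, d, e, f}
  B5: | IN={e, f} | OUT={}

B5 is the boundary node: OUT[B5] = {}
Applying B5's transfer function to that OUT value gives IN[B5] (row B5 above).

Answer: {e, f}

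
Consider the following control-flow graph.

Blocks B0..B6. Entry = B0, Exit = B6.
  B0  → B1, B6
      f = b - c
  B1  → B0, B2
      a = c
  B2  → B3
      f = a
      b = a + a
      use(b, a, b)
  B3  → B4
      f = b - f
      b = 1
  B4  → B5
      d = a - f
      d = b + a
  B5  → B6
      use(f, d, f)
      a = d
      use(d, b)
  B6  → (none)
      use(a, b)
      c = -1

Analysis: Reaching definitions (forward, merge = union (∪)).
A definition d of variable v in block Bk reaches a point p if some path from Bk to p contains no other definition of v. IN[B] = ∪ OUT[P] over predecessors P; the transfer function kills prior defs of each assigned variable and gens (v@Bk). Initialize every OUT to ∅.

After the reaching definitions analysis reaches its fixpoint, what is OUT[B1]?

Per-block solution:
  B0:   IN={a@B1, f@B0}   OUT={a@B1, f@B0}
  B1:   IN={a@B1, f@B0}   OUT={a@B1, f@B0}
  B2:   IN={a@B1, f@B0}   OUT={a@B1, b@B2, f@B2}
  B3:   IN={a@B1, b@B2, f@B2}   OUT={a@B1, b@B3, f@B3}
  B4:   IN={a@B1, b@B3, f@B3}   OUT={a@B1, b@B3, d@B4, f@B3}
  B5:   IN={a@B1, b@B3, d@B4, f@B3}   OUT={a@B5, b@B3, d@B4, f@B3}
  B6:   IN={a@B1, a@B5, b@B3, d@B4, f@B0, f@B3}   OUT={a@B1, a@B5, b@B3, c@B6, d@B4, f@B0, f@B3}

Merge at B1: IN[B1] = OUT[B0] = {a@B1, f@B0}
Applying B1's transfer function to that IN value gives OUT[B1] (row B1 above).

Answer: {a@B1, f@B0}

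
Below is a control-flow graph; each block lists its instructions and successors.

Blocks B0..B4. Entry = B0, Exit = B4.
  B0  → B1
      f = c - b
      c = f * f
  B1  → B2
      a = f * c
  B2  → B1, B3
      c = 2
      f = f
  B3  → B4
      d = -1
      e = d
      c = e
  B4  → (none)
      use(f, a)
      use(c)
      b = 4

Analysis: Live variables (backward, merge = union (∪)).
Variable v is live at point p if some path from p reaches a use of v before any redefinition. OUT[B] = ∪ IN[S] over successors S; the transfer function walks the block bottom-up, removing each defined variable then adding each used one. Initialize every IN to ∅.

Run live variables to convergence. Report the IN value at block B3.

Answer: {a, f}

Trace:
Per-block solution:
  B0:   IN={b, c}   OUT={c, f}
  B1:   IN={c, f}   OUT={a, f}
  B2:   IN={a, f}   OUT={a, c, f}
  B3:   IN={a, f}   OUT={a, c, f}
  B4:   IN={a, c, f}   OUT={}

Merge at B3: OUT[B3] = IN[B4] = {a, c, f}
Applying B3's transfer function to that OUT value gives IN[B3] (row B3 above).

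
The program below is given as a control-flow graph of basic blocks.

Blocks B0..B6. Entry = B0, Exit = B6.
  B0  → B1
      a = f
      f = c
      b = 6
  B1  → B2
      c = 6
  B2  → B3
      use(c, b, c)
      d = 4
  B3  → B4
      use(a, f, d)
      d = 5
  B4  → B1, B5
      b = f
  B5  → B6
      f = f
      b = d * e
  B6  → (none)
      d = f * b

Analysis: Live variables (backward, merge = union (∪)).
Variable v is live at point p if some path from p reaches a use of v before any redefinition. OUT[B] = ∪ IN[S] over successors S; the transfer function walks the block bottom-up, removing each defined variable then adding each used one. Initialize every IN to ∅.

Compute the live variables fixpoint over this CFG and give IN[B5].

Answer: {d, e, f}

Trace:
Per-block solution:
  B0:  IN={c, e, f}  OUT={a, b, e, f}
  B1:  IN={a, b, e, f}  OUT={a, b, c, e, f}
  B2:  IN={a, b, c, e, f}  OUT={a, d, e, f}
  B3:  IN={a, d, e, f}  OUT={a, d, e, f}
  B4:  IN={a, d, e, f}  OUT={a, b, d, e, f}
  B5:  IN={d, e, f}  OUT={b, f}
  B6:  IN={b, f}  OUT={}

Merge at B5: OUT[B5] = IN[B6] = {b, f}
Applying B5's transfer function to that OUT value gives IN[B5] (row B5 above).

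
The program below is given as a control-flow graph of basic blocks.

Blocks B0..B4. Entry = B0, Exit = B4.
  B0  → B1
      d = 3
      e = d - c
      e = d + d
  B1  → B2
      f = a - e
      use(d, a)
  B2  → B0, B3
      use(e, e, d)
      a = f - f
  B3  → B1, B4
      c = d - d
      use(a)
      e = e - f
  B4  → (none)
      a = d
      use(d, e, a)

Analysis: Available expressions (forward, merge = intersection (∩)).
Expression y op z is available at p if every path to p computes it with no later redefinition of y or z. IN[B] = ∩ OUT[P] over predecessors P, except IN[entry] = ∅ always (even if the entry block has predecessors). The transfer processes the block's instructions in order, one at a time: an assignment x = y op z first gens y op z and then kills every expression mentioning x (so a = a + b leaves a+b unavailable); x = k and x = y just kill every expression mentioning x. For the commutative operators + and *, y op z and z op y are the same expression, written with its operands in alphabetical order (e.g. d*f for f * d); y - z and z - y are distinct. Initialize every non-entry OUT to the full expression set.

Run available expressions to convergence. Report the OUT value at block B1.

Converged values:
  B0:   IN={}   OUT={d+d, d-c}
  B1:   IN={d+d}   OUT={a-e, d+d}
  B2:   IN={a-e, d+d}   OUT={d+d, f-f}
  B3:   IN={d+d, f-f}   OUT={d+d, d-d, f-f}
  B4:   IN={d+d, d-d, f-f}   OUT={d+d, d-d, f-f}

Merge at B1: IN[B1] = OUT[B0] ∩ OUT[B3] = {d+d}
Applying B1's transfer function to that IN value gives OUT[B1] (row B1 above).

Answer: {a-e, d+d}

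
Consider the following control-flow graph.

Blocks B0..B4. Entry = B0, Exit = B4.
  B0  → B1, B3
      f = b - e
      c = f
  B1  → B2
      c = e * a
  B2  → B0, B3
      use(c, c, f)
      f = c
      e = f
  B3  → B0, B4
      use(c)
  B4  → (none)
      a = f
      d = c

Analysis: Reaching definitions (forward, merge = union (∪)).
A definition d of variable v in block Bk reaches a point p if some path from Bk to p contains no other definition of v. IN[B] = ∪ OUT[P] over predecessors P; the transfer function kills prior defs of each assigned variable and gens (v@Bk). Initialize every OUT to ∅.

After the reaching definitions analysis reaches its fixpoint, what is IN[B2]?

Answer: {c@B1, e@B2, f@B0}

Trace:
Converged values:
  B0: | IN={c@B0, c@B1, e@B2, f@B0, f@B2} | OUT={c@B0, e@B2, f@B0}
  B1: | IN={c@B0, e@B2, f@B0} | OUT={c@B1, e@B2, f@B0}
  B2: | IN={c@B1, e@B2, f@B0} | OUT={c@B1, e@B2, f@B2}
  B3: | IN={c@B0, c@B1, e@B2, f@B0, f@B2} | OUT={c@B0, c@B1, e@B2, f@B0, f@B2}
  B4: | IN={c@B0, c@B1, e@B2, f@B0, f@B2} | OUT={a@B4, c@B0, c@B1, d@B4, e@B2, f@B0, f@B2}

Merge at B2: IN[B2] = OUT[B1] = {c@B1, e@B2, f@B0}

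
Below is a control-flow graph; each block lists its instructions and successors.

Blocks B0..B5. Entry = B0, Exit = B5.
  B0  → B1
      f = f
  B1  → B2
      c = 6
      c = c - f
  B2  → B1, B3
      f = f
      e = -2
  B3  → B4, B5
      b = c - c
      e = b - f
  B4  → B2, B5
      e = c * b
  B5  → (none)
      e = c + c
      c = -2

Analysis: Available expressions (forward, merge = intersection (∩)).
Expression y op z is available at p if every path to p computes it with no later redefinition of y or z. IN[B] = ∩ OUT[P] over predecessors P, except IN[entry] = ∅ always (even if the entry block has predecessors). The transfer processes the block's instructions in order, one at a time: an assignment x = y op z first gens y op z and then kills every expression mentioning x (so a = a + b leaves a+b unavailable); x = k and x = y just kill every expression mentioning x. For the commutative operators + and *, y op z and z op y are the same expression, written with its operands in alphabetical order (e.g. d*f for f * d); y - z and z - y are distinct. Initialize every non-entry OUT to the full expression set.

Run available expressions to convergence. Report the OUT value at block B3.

Answer: {b-f, c-c}

Working:
Converged values:
  B0: | IN={} | OUT={}
  B1: | IN={} | OUT={}
  B2: | IN={} | OUT={}
  B3: | IN={} | OUT={b-f, c-c}
  B4: | IN={b-f, c-c} | OUT={b*c, b-f, c-c}
  B5: | IN={b-f, c-c} | OUT={b-f}

Merge at B3: IN[B3] = OUT[B2] = {}
Applying B3's transfer function to that IN value gives OUT[B3] (row B3 above).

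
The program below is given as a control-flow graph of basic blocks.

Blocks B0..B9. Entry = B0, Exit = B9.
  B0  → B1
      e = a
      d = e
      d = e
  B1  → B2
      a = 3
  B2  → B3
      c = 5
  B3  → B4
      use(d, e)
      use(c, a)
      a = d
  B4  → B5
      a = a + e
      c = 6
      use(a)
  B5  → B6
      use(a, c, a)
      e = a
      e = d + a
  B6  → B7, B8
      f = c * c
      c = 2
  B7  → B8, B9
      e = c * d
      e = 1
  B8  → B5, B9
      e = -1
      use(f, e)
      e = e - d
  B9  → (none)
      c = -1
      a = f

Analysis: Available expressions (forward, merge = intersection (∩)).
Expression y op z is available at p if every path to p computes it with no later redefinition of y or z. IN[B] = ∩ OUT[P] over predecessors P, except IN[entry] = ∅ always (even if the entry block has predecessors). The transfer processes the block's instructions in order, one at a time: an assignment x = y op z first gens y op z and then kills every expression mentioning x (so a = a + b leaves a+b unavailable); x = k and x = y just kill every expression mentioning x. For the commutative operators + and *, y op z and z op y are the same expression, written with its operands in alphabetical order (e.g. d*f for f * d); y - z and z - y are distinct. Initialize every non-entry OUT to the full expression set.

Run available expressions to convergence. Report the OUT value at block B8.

Answer: {a+d}

Trace:
Per-block solution:
  B0: | IN={} | OUT={}
  B1: | IN={} | OUT={}
  B2: | IN={} | OUT={}
  B3: | IN={} | OUT={}
  B4: | IN={} | OUT={}
  B5: | IN={} | OUT={a+d}
  B6: | IN={a+d} | OUT={a+d}
  B7: | IN={a+d} | OUT={a+d, c*d}
  B8: | IN={a+d} | OUT={a+d}
  B9: | IN={a+d} | OUT={}

Merge at B8: IN[B8] = OUT[B6] ∩ OUT[B7] = {a+d}
Applying B8's transfer function to that IN value gives OUT[B8] (row B8 above).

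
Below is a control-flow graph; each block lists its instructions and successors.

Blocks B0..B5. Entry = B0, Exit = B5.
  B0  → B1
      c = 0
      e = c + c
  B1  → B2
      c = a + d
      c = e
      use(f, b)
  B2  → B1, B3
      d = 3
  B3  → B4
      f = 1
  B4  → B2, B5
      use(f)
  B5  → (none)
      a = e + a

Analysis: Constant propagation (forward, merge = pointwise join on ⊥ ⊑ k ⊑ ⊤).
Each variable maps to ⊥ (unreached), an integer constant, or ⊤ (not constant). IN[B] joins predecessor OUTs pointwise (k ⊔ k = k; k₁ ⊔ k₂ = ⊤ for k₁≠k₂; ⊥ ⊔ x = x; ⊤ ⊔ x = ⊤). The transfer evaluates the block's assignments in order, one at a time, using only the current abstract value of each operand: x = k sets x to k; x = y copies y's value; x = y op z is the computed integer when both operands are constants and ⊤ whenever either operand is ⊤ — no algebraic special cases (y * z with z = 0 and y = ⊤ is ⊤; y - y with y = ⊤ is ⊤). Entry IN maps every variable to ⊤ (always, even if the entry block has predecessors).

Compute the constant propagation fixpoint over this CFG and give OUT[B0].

Per-block solution:
  B0: | IN=(all ⊤) | OUT={c:0, e:0; rest ⊤}
  B1: | IN={c:0, e:0; rest ⊤} | OUT={c:0, e:0; rest ⊤}
  B2: | IN={c:0, e:0; rest ⊤} | OUT={c:0, d:3, e:0; rest ⊤}
  B3: | IN={c:0, d:3, e:0; rest ⊤} | OUT={c:0, d:3, e:0, f:1; rest ⊤}
  B4: | IN={c:0, d:3, e:0, f:1; rest ⊤} | OUT={c:0, d:3, e:0, f:1; rest ⊤}
  B5: | IN={c:0, d:3, e:0, f:1; rest ⊤} | OUT={c:0, d:3, e:0, f:1; rest ⊤}

B0 is the boundary node: IN[B0] = {a: ⊤, b: ⊤, c: ⊤, d: ⊤, e: ⊤, f: ⊤}
Applying B0's transfer function to that IN value gives OUT[B0] (row B0 above).

Answer: {a: ⊤, b: ⊤, c: 0, d: ⊤, e: 0, f: ⊤}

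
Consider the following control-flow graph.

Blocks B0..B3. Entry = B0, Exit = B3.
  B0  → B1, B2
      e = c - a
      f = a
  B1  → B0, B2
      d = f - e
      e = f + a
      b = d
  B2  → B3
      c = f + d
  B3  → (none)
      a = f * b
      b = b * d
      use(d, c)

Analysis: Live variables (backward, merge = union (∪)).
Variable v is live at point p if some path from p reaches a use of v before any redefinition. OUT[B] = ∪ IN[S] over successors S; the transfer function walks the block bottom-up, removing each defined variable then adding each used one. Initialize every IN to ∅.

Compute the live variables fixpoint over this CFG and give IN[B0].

Per-block solution:
  B0:  IN={a, b, c, d}  OUT={a, b, c, d, e, f}
  B1:  IN={a, c, e, f}  OUT={a, b, c, d, f}
  B2:  IN={b, d, f}  OUT={b, c, d, f}
  B3:  IN={b, c, d, f}  OUT={}

Merge at B0: OUT[B0] = IN[B1] ⊔ IN[B2] = {a, b, c, d, e, f}
Applying B0's transfer function to that OUT value gives IN[B0] (row B0 above).

Answer: {a, b, c, d}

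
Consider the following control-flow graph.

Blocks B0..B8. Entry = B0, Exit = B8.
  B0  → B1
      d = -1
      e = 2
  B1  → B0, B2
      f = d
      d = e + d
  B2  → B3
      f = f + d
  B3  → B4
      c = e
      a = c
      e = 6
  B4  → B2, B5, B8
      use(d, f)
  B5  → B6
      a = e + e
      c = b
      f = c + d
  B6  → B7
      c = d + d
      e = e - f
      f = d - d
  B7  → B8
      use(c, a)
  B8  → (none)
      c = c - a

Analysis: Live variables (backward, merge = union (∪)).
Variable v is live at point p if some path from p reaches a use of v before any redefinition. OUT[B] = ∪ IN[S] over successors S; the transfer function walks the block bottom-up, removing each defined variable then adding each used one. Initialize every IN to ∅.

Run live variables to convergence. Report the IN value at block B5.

Fixpoint table:
  B0:  IN={b}  OUT={b, d, e}
  B1:  IN={b, d, e}  OUT={b, d, e, f}
  B2:  IN={b, d, e, f}  OUT={b, d, e, f}
  B3:  IN={b, d, e, f}  OUT={a, b, c, d, e, f}
  B4:  IN={a, b, c, d, e, f}  OUT={a, b, c, d, e, f}
  B5:  IN={b, d, e}  OUT={a, d, e, f}
  B6:  IN={a, d, e, f}  OUT={a, c}
  B7:  IN={a, c}  OUT={a, c}
  B8:  IN={a, c}  OUT={}

Merge at B5: OUT[B5] = IN[B6] = {a, d, e, f}
Applying B5's transfer function to that OUT value gives IN[B5] (row B5 above).

Answer: {b, d, e}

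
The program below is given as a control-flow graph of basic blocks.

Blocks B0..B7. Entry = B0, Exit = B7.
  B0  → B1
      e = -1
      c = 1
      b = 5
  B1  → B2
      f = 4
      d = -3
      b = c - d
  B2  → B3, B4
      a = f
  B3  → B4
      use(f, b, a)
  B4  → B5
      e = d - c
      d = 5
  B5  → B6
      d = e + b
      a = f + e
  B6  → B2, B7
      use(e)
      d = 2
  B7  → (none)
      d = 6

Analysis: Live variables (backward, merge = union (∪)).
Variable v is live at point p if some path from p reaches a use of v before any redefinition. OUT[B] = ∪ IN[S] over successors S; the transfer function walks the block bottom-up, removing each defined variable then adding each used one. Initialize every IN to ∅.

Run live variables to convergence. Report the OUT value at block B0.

Answer: {c}

Derivation:
Per-block solution:
  B0:  IN={}  OUT={c}
  B1:  IN={c}  OUT={b, c, d, f}
  B2:  IN={b, c, d, f}  OUT={a, b, c, d, f}
  B3:  IN={a, b, c, d, f}  OUT={b, c, d, f}
  B4:  IN={b, c, d, f}  OUT={b, c, e, f}
  B5:  IN={b, c, e, f}  OUT={b, c, e, f}
  B6:  IN={b, c, e, f}  OUT={b, c, d, f}
  B7:  IN={}  OUT={}

Merge at B0: OUT[B0] = IN[B1] = {c}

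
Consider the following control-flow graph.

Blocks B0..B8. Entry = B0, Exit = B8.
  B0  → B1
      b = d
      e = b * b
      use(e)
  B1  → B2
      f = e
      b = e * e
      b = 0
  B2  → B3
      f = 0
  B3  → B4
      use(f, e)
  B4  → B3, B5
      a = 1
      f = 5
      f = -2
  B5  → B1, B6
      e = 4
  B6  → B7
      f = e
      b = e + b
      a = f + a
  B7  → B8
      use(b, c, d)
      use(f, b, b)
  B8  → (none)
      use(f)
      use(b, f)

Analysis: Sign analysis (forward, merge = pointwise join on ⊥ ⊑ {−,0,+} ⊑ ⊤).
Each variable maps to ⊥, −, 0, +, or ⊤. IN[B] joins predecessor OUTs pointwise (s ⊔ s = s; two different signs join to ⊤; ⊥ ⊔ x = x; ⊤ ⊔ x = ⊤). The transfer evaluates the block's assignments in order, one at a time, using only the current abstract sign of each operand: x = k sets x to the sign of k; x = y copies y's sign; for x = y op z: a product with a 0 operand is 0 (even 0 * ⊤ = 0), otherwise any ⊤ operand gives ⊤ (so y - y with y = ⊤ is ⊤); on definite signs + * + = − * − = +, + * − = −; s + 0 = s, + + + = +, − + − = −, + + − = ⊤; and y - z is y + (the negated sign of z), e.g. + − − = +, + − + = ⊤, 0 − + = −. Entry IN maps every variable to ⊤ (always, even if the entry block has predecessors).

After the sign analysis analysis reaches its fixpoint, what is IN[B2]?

Answer: {a: ⊤, b: 0, c: ⊤, d: ⊤, e: ⊤, f: ⊤}

Working:
Converged values:
  B0: | IN=(all ⊤) | OUT=(all ⊤)
  B1: | IN=(all ⊤) | OUT={b:0; rest ⊤}
  B2: | IN={b:0; rest ⊤} | OUT={b:0, f:0; rest ⊤}
  B3: | IN={b:0; rest ⊤} | OUT={b:0; rest ⊤}
  B4: | IN={b:0; rest ⊤} | OUT={a:+, b:0, f:-; rest ⊤}
  B5: | IN={a:+, b:0, f:-; rest ⊤} | OUT={a:+, b:0, e:+, f:-; rest ⊤}
  B6: | IN={a:+, b:0, e:+, f:-; rest ⊤} | OUT={a:+, b:+, e:+, f:+; rest ⊤}
  B7: | IN={a:+, b:+, e:+, f:+; rest ⊤} | OUT={a:+, b:+, e:+, f:+; rest ⊤}
  B8: | IN={a:+, b:+, e:+, f:+; rest ⊤} | OUT={a:+, b:+, e:+, f:+; rest ⊤}

Merge at B2: IN[B2] = OUT[B1] = {a: ⊤, b: 0, c: ⊤, d: ⊤, e: ⊤, f: ⊤}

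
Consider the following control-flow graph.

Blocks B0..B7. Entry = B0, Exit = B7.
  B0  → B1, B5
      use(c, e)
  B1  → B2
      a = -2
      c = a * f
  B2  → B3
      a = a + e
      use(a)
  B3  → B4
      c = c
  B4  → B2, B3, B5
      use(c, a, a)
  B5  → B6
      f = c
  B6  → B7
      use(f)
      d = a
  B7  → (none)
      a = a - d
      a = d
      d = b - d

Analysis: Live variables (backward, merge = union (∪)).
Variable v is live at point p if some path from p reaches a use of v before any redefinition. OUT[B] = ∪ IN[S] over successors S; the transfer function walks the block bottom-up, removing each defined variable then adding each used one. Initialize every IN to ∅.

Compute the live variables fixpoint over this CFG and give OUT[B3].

Per-block solution:
  B0:   IN={a, b, c, e, f}   OUT={a, b, c, e, f}
  B1:   IN={b, e, f}   OUT={a, b, c, e}
  B2:   IN={a, b, c, e}   OUT={a, b, c, e}
  B3:   IN={a, b, c, e}   OUT={a, b, c, e}
  B4:   IN={a, b, c, e}   OUT={a, b, c, e}
  B5:   IN={a, b, c}   OUT={a, b, f}
  B6:   IN={a, b, f}   OUT={a, b, d}
  B7:   IN={a, b, d}   OUT={}

Merge at B3: OUT[B3] = IN[B4] = {a, b, c, e}

Answer: {a, b, c, e}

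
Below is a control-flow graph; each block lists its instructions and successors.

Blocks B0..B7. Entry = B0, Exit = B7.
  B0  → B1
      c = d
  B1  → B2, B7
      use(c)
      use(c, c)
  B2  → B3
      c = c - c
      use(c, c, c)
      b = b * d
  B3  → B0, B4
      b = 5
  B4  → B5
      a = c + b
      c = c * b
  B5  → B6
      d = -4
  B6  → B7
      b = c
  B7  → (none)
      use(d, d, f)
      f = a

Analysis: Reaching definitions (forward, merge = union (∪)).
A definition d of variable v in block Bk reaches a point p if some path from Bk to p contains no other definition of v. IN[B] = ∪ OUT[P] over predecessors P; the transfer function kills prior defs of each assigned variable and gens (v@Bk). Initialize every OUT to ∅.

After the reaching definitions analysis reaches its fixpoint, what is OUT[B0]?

Answer: {b@B3, c@B0}

Trace:
Per-block solution:
  B0: | IN={b@B3, c@B2} | OUT={b@B3, c@B0}
  B1: | IN={b@B3, c@B0} | OUT={b@B3, c@B0}
  B2: | IN={b@B3, c@B0} | OUT={b@B2, c@B2}
  B3: | IN={b@B2, c@B2} | OUT={b@B3, c@B2}
  B4: | IN={b@B3, c@B2} | OUT={a@B4, b@B3, c@B4}
  B5: | IN={a@B4, b@B3, c@B4} | OUT={a@B4, b@B3, c@B4, d@B5}
  B6: | IN={a@B4, b@B3, c@B4, d@B5} | OUT={a@B4, b@B6, c@B4, d@B5}
  B7: | IN={a@B4, b@B3, b@B6, c@B0, c@B4, d@B5} | OUT={a@B4, b@B3, b@B6, c@B0, c@B4, d@B5, f@B7}

Merge at B0 (entry node, so the boundary value {} is joined with the incoming edge(s)): IN[B0] = {} ⊔ OUT[B3] = {b@B3, c@B2}
Applying B0's transfer function to that IN value gives OUT[B0] (row B0 above).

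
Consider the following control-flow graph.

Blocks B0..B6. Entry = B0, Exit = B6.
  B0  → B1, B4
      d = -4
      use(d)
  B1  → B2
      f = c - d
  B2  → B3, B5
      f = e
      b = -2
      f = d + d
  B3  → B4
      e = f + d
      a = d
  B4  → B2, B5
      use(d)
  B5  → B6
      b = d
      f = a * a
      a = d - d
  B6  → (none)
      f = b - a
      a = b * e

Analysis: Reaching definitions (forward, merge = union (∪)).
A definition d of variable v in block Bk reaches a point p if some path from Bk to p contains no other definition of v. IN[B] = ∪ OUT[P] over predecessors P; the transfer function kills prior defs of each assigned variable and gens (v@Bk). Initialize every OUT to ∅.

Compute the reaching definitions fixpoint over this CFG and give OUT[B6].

Answer: {a@B6, b@B5, d@B0, e@B3, f@B6}

Trace:
Fixpoint table:
  B0:   IN={}   OUT={d@B0}
  B1:   IN={d@B0}   OUT={d@B0, f@B1}
  B2:   IN={a@B3, b@B2, d@B0, e@B3, f@B1, f@B2}   OUT={a@B3, b@B2, d@B0, e@B3, f@B2}
  B3:   IN={a@B3, b@B2, d@B0, e@B3, f@B2}   OUT={a@B3, b@B2, d@B0, e@B3, f@B2}
  B4:   IN={a@B3, b@B2, d@B0, e@B3, f@B2}   OUT={a@B3, b@B2, d@B0, e@B3, f@B2}
  B5:   IN={a@B3, b@B2, d@B0, e@B3, f@B2}   OUT={a@B5, b@B5, d@B0, e@B3, f@B5}
  B6:   IN={a@B5, b@B5, d@B0, e@B3, f@B5}   OUT={a@B6, b@B5, d@B0, e@B3, f@B6}

Merge at B6: IN[B6] = OUT[B5] = {a@B5, b@B5, d@B0, e@B3, f@B5}
Applying B6's transfer function to that IN value gives OUT[B6] (row B6 above).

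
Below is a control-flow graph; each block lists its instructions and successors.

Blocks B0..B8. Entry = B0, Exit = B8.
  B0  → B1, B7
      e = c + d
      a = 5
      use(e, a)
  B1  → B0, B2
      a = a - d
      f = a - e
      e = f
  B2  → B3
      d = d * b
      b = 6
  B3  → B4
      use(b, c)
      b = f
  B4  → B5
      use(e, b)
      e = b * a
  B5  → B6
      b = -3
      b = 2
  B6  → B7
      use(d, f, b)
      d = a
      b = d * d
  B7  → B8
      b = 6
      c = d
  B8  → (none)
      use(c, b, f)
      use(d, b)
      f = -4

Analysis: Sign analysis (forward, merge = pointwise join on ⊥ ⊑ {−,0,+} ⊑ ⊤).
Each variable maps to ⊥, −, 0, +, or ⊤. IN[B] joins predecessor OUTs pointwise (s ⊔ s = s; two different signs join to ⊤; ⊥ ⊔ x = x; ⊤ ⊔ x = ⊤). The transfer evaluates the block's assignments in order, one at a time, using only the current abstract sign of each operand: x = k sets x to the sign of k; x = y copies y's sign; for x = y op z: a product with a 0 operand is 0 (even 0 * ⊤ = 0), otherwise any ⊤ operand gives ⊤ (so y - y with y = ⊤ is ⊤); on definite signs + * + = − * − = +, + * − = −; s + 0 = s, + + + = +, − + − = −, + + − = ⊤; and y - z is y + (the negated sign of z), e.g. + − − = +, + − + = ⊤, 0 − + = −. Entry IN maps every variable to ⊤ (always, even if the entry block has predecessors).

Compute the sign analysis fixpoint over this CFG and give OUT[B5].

Converged values:
  B0:  IN=(all ⊤)  OUT={a:+; rest ⊤}
  B1:  IN={a:+; rest ⊤}  OUT=(all ⊤)
  B2:  IN=(all ⊤)  OUT={b:+; rest ⊤}
  B3:  IN={b:+; rest ⊤}  OUT=(all ⊤)
  B4:  IN=(all ⊤)  OUT=(all ⊤)
  B5:  IN=(all ⊤)  OUT={b:+; rest ⊤}
  B6:  IN={b:+; rest ⊤}  OUT=(all ⊤)
  B7:  IN=(all ⊤)  OUT={b:+; rest ⊤}
  B8:  IN={b:+; rest ⊤}  OUT={b:+, f:-; rest ⊤}

Merge at B5: IN[B5] = OUT[B4] = {a: ⊤, b: ⊤, c: ⊤, d: ⊤, e: ⊤, f: ⊤}
Applying B5's transfer function to that IN value gives OUT[B5] (row B5 above).

Answer: {a: ⊤, b: +, c: ⊤, d: ⊤, e: ⊤, f: ⊤}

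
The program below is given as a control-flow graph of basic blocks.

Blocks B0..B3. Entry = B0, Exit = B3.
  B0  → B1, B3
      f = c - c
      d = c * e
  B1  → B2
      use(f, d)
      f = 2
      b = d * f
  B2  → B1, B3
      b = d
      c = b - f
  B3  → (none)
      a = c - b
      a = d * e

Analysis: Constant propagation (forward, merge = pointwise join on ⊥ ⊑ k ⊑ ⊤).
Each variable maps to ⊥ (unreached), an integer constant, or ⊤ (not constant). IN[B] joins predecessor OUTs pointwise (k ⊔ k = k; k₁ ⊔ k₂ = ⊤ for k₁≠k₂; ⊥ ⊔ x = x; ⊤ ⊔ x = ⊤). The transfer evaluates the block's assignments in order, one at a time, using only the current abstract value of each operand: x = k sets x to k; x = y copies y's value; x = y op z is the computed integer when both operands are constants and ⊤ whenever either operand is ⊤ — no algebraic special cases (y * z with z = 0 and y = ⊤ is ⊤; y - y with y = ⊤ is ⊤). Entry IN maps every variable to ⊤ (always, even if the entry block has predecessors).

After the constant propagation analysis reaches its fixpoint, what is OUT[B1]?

Answer: {a: ⊤, b: ⊤, c: ⊤, d: ⊤, e: ⊤, f: 2}

Derivation:
Fixpoint table:
  B0: | IN=(all ⊤) | OUT=(all ⊤)
  B1: | IN=(all ⊤) | OUT={f:2; rest ⊤}
  B2: | IN={f:2; rest ⊤} | OUT={f:2; rest ⊤}
  B3: | IN=(all ⊤) | OUT=(all ⊤)

Merge at B1: IN[B1] = OUT[B0] ⊔ OUT[B2] = {a: ⊤, b: ⊤, c: ⊤, d: ⊤, e: ⊤, f: ⊤}
Applying B1's transfer function to that IN value gives OUT[B1] (row B1 above).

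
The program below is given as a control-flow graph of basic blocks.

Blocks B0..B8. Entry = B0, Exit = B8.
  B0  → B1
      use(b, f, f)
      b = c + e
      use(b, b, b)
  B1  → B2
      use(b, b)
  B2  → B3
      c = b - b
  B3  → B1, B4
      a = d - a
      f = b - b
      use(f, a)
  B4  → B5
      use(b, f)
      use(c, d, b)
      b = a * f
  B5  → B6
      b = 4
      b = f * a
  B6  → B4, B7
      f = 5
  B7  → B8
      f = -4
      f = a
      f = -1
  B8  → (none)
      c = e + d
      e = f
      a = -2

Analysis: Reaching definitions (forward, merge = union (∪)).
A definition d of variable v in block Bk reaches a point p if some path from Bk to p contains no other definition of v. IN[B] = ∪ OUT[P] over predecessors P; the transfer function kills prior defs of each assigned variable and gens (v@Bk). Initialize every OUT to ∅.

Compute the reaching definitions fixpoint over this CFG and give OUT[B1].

Answer: {a@B3, b@B0, c@B2, f@B3}

Derivation:
Converged values:
  B0:  IN={}  OUT={b@B0}
  B1:  IN={a@B3, b@B0, c@B2, f@B3}  OUT={a@B3, b@B0, c@B2, f@B3}
  B2:  IN={a@B3, b@B0, c@B2, f@B3}  OUT={a@B3, b@B0, c@B2, f@B3}
  B3:  IN={a@B3, b@B0, c@B2, f@B3}  OUT={a@B3, b@B0, c@B2, f@B3}
  B4:  IN={a@B3, b@B0, b@B5, c@B2, f@B3, f@B6}  OUT={a@B3, b@B4, c@B2, f@B3, f@B6}
  B5:  IN={a@B3, b@B4, c@B2, f@B3, f@B6}  OUT={a@B3, b@B5, c@B2, f@B3, f@B6}
  B6:  IN={a@B3, b@B5, c@B2, f@B3, f@B6}  OUT={a@B3, b@B5, c@B2, f@B6}
  B7:  IN={a@B3, b@B5, c@B2, f@B6}  OUT={a@B3, b@B5, c@B2, f@B7}
  B8:  IN={a@B3, b@B5, c@B2, f@B7}  OUT={a@B8, b@B5, c@B8, e@B8, f@B7}

Merge at B1: IN[B1] = OUT[B0] ⊔ OUT[B3] = {a@B3, b@B0, c@B2, f@B3}
Applying B1's transfer function to that IN value gives OUT[B1] (row B1 above).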